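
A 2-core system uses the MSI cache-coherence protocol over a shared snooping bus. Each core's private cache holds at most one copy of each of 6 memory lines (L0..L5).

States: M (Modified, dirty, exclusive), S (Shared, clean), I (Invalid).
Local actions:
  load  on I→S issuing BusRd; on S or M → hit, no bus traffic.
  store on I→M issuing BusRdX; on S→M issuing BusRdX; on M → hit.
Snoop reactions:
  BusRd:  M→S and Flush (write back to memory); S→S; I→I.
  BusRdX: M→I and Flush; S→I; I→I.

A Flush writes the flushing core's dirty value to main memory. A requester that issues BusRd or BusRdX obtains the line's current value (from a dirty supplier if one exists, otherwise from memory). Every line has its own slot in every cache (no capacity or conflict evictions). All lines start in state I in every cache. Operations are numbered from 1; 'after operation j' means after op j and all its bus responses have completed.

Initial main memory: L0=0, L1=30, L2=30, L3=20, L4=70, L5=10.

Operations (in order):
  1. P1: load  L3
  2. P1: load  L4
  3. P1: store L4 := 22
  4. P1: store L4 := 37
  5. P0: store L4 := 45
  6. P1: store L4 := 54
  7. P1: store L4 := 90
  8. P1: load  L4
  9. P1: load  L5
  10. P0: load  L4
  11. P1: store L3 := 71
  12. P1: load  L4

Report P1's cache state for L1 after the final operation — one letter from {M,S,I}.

[1] P1: load  L3 | P0:I, P1:S(20) | bus: BusRd
[2] P1: load  L4 | P0:I, P1:S(70) | bus: BusRd
[3] P1: store L4 := 22 | P0:I, P1:M(22) | bus: BusRdX
[4] P1: store L4 := 37 | P0:I, P1:M(37) | bus: none
[5] P0: store L4 := 45 | P0:M(45), P1:I | bus: BusRdX,Flush
[6] P1: store L4 := 54 | P0:I, P1:M(54) | bus: BusRdX,Flush
[7] P1: store L4 := 90 | P0:I, P1:M(90) | bus: none
[8] P1: load  L4 | P0:I, P1:M(90) | bus: none
[9] P1: load  L5 | P0:I, P1:S(10) | bus: BusRd
[10] P0: load  L4 | P0:S(90), P1:S(90) | bus: BusRd,Flush
[11] P1: store L3 := 71 | P0:I, P1:M(71) | bus: BusRdX
[12] P1: load  L4 | P0:S(90), P1:S(90) | bus: none

state = I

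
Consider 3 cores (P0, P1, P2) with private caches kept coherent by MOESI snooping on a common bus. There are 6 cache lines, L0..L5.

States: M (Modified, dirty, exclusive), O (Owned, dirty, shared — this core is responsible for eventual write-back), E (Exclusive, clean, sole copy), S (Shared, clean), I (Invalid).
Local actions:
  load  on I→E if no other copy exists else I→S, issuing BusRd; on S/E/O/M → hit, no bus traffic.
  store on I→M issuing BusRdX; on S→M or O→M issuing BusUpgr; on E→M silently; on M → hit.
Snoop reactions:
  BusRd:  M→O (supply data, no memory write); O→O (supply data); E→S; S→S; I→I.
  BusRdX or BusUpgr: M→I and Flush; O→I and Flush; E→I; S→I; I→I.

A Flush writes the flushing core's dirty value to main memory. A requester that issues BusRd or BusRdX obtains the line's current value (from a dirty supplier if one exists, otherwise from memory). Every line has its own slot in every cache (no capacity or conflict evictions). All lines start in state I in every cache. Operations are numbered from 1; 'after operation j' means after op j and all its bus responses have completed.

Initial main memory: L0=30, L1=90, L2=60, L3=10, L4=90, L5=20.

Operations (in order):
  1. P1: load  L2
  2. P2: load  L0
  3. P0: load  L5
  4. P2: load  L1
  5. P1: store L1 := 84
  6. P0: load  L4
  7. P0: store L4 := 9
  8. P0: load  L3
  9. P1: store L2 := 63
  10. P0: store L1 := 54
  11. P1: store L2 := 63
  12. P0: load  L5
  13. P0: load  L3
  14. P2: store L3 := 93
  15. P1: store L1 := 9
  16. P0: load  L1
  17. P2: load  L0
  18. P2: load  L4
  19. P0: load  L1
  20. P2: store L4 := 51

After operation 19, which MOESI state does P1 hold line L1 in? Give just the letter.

state = O

1. P1: load  L2  bus=[BusRd]  L2: P0=I P1=E P2=I  mem[L2]=60
2. P2: load  L0  bus=[BusRd]  L0: P0=I P1=I P2=E  mem[L0]=30
3. P0: load  L5  bus=[BusRd]  L5: P0=E P1=I P2=I  mem[L5]=20
4. P2: load  L1  bus=[BusRd]  L1: P0=I P1=I P2=E  mem[L1]=90
5. P1: store L1 := 84  bus=[BusRdX]  L1: P0=I P1=M P2=I  mem[L1]=90
6. P0: load  L4  bus=[BusRd]  L4: P0=E P1=I P2=I  mem[L4]=90
7. P0: store L4 := 9  bus=[-]  L4: P0=M P1=I P2=I  mem[L4]=90
8. P0: load  L3  bus=[BusRd]  L3: P0=E P1=I P2=I  mem[L3]=10
9. P1: store L2 := 63  bus=[-]  L2: P0=I P1=M P2=I  mem[L2]=60
10. P0: store L1 := 54  bus=[BusRdX,Flush]  L1: P0=M P1=I P2=I  mem[L1]=84
11. P1: store L2 := 63  bus=[-]  L2: P0=I P1=M P2=I  mem[L2]=60
12. P0: load  L5  bus=[-]  L5: P0=E P1=I P2=I  mem[L5]=20
13. P0: load  L3  bus=[-]  L3: P0=E P1=I P2=I  mem[L3]=10
14. P2: store L3 := 93  bus=[BusRdX]  L3: P0=I P1=I P2=M  mem[L3]=10
15. P1: store L1 := 9  bus=[BusRdX,Flush]  L1: P0=I P1=M P2=I  mem[L1]=54
16. P0: load  L1  bus=[BusRd]  L1: P0=S P1=O P2=I  mem[L1]=54
17. P2: load  L0  bus=[-]  L0: P0=I P1=I P2=E  mem[L0]=30
18. P2: load  L4  bus=[BusRd]  L4: P0=O P1=I P2=S  mem[L4]=90
19. P0: load  L1  bus=[-]  L1: P0=S P1=O P2=I  mem[L1]=54
20. P2: store L4 := 51  bus=[BusUpgr,Flush]  L4: P0=I P1=I P2=M  mem[L4]=9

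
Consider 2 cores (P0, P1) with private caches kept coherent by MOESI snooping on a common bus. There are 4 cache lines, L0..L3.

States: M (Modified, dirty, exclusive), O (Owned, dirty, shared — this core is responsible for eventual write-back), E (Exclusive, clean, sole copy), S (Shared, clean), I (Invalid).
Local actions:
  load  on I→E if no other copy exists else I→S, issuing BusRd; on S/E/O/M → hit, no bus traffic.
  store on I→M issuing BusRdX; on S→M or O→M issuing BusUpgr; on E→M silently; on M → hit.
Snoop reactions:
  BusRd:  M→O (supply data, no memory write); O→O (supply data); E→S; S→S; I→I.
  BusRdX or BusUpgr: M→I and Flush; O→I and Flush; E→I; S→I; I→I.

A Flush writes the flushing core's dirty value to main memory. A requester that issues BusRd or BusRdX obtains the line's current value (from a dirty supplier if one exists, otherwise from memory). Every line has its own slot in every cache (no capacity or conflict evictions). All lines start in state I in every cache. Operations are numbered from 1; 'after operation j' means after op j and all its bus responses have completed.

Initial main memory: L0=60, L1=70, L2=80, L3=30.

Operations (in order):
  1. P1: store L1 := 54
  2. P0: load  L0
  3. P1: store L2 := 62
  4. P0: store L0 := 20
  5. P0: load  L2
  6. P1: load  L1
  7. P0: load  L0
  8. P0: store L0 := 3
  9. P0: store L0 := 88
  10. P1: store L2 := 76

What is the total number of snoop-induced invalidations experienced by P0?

invalidations = 1

step 1: P1: store L1 := 54  ⟶  IM  (L1)  txn=BusRdX  M[L1]=70
step 2: P0: load  L0  ⟶  EI  (L0)  txn=BusRd  M[L0]=60
step 3: P1: store L2 := 62  ⟶  IM  (L2)  txn=BusRdX  M[L2]=80
step 4: P0: store L0 := 20  ⟶  MI  (L0)  txn=∅  M[L0]=60
step 5: P0: load  L2  ⟶  SO  (L2)  txn=BusRd  M[L2]=80
step 6: P1: load  L1  ⟶  IM  (L1)  txn=∅  M[L1]=70
step 7: P0: load  L0  ⟶  MI  (L0)  txn=∅  M[L0]=60
step 8: P0: store L0 := 3  ⟶  MI  (L0)  txn=∅  M[L0]=60
step 9: P0: store L0 := 88  ⟶  MI  (L0)  txn=∅  M[L0]=60
step 10: P1: store L2 := 76  ⟶  IM  (L2)  txn=BusUpgr  M[L2]=80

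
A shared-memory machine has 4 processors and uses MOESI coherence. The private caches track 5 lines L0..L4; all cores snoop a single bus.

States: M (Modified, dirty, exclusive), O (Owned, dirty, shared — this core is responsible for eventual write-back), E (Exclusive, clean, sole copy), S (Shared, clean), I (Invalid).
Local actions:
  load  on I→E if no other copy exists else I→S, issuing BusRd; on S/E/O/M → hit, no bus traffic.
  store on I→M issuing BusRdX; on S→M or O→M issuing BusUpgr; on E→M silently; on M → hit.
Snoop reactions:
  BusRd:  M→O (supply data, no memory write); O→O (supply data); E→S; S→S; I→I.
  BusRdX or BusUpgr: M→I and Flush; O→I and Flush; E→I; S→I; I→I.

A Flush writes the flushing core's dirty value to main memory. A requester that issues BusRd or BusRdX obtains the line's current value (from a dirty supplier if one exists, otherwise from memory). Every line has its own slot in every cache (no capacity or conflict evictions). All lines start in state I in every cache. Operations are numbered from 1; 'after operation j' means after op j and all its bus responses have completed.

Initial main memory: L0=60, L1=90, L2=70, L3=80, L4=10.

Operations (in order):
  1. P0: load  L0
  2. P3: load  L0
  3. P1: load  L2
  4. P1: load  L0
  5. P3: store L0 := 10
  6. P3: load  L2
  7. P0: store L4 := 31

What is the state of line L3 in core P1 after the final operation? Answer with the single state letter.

state = I

  op1 P0: load  L0 → E/I/I/I on L0; bus BusRd; mem=60
  op2 P3: load  L0 → S/I/I/S on L0; bus BusRd; mem=60
  op3 P1: load  L2 → I/E/I/I on L2; bus BusRd; mem=70
  op4 P1: load  L0 → S/S/I/S on L0; bus BusRd; mem=60
  op5 P3: store L0 := 10 → I/I/I/M on L0; bus BusUpgr; mem=60
  op6 P3: load  L2 → I/S/I/S on L2; bus BusRd; mem=70
  op7 P0: store L4 := 31 → M/I/I/I on L4; bus BusRdX; mem=10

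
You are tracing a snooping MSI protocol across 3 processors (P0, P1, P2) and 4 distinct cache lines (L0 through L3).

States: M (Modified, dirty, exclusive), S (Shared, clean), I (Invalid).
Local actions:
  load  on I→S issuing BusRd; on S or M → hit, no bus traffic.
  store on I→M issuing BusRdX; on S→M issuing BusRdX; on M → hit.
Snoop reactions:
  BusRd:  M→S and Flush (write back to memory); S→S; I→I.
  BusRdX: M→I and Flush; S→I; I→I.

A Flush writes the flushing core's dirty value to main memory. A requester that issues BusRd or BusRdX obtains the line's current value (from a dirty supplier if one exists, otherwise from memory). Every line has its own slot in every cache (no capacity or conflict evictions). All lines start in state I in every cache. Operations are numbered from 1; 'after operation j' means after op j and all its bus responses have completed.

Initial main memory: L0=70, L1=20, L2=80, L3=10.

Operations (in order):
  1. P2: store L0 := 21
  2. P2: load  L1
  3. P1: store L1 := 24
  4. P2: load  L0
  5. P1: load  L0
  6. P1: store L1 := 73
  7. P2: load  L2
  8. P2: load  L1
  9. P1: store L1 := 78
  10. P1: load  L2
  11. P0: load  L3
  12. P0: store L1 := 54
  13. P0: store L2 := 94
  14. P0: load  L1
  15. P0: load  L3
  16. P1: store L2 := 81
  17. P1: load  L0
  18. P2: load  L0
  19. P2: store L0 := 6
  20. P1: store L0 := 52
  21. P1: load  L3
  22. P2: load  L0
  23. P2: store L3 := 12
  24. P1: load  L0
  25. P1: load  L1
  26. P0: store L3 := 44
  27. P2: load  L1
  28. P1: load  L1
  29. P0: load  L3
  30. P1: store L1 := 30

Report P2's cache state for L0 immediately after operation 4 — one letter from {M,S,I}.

state = M

1. P2: store L0 := 21  bus=[BusRdX]  L0: P0=I P1=I P2=M  mem[L0]=70
2. P2: load  L1  bus=[BusRd]  L1: P0=I P1=I P2=S  mem[L1]=20
3. P1: store L1 := 24  bus=[BusRdX]  L1: P0=I P1=M P2=I  mem[L1]=20
4. P2: load  L0  bus=[-]  L0: P0=I P1=I P2=M  mem[L0]=70
5. P1: load  L0  bus=[BusRd,Flush]  L0: P0=I P1=S P2=S  mem[L0]=21
6. P1: store L1 := 73  bus=[-]  L1: P0=I P1=M P2=I  mem[L1]=20
7. P2: load  L2  bus=[BusRd]  L2: P0=I P1=I P2=S  mem[L2]=80
8. P2: load  L1  bus=[BusRd,Flush]  L1: P0=I P1=S P2=S  mem[L1]=73
9. P1: store L1 := 78  bus=[BusRdX]  L1: P0=I P1=M P2=I  mem[L1]=73
10. P1: load  L2  bus=[BusRd]  L2: P0=I P1=S P2=S  mem[L2]=80
11. P0: load  L3  bus=[BusRd]  L3: P0=S P1=I P2=I  mem[L3]=10
12. P0: store L1 := 54  bus=[BusRdX,Flush]  L1: P0=M P1=I P2=I  mem[L1]=78
13. P0: store L2 := 94  bus=[BusRdX]  L2: P0=M P1=I P2=I  mem[L2]=80
14. P0: load  L1  bus=[-]  L1: P0=M P1=I P2=I  mem[L1]=78
15. P0: load  L3  bus=[-]  L3: P0=S P1=I P2=I  mem[L3]=10
16. P1: store L2 := 81  bus=[BusRdX,Flush]  L2: P0=I P1=M P2=I  mem[L2]=94
17. P1: load  L0  bus=[-]  L0: P0=I P1=S P2=S  mem[L0]=21
18. P2: load  L0  bus=[-]  L0: P0=I P1=S P2=S  mem[L0]=21
19. P2: store L0 := 6  bus=[BusRdX]  L0: P0=I P1=I P2=M  mem[L0]=21
20. P1: store L0 := 52  bus=[BusRdX,Flush]  L0: P0=I P1=M P2=I  mem[L0]=6
21. P1: load  L3  bus=[BusRd]  L3: P0=S P1=S P2=I  mem[L3]=10
22. P2: load  L0  bus=[BusRd,Flush]  L0: P0=I P1=S P2=S  mem[L0]=52
23. P2: store L3 := 12  bus=[BusRdX]  L3: P0=I P1=I P2=M  mem[L3]=10
24. P1: load  L0  bus=[-]  L0: P0=I P1=S P2=S  mem[L0]=52
25. P1: load  L1  bus=[BusRd,Flush]  L1: P0=S P1=S P2=I  mem[L1]=54
26. P0: store L3 := 44  bus=[BusRdX,Flush]  L3: P0=M P1=I P2=I  mem[L3]=12
27. P2: load  L1  bus=[BusRd]  L1: P0=S P1=S P2=S  mem[L1]=54
28. P1: load  L1  bus=[-]  L1: P0=S P1=S P2=S  mem[L1]=54
29. P0: load  L3  bus=[-]  L3: P0=M P1=I P2=I  mem[L3]=12
30. P1: store L1 := 30  bus=[BusRdX]  L1: P0=I P1=M P2=I  mem[L1]=54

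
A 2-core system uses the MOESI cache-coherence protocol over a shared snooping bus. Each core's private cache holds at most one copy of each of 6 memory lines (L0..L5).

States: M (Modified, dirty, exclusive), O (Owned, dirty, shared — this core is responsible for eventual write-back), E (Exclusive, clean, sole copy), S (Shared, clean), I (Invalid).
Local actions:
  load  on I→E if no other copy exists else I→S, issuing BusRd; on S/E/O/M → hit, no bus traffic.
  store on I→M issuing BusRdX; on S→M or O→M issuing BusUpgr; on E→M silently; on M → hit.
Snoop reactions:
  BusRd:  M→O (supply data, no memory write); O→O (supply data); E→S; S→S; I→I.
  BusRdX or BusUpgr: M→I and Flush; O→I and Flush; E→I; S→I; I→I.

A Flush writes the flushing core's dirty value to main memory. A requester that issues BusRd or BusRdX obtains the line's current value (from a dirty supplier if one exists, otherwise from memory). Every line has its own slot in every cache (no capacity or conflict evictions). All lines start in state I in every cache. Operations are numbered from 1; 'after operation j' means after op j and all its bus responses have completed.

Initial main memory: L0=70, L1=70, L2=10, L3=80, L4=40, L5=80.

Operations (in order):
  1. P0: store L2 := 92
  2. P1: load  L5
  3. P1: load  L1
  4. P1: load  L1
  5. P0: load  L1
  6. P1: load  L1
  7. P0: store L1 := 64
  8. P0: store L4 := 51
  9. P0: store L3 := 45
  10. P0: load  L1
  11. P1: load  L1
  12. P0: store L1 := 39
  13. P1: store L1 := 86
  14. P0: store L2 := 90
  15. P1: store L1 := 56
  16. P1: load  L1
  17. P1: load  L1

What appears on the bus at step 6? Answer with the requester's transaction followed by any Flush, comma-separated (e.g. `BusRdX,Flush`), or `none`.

  op1 P0: store L2 := 92 → M/I on L2; bus BusRdX; mem=10
  op2 P1: load  L5 → I/E on L5; bus BusRd; mem=80
  op3 P1: load  L1 → I/E on L1; bus BusRd; mem=70
  op4 P1: load  L1 → I/E on L1; bus (none); mem=70
  op5 P0: load  L1 → S/S on L1; bus BusRd; mem=70
  op6 P1: load  L1 → S/S on L1; bus (none); mem=70
  op7 P0: store L1 := 64 → M/I on L1; bus BusUpgr; mem=70
  op8 P0: store L4 := 51 → M/I on L4; bus BusRdX; mem=40
  op9 P0: store L3 := 45 → M/I on L3; bus BusRdX; mem=80
  op10 P0: load  L1 → M/I on L1; bus (none); mem=70
  op11 P1: load  L1 → O/S on L1; bus BusRd; mem=70
  op12 P0: store L1 := 39 → M/I on L1; bus BusUpgr; mem=70
  op13 P1: store L1 := 86 → I/M on L1; bus BusRdX Flush; mem=39
  op14 P0: store L2 := 90 → M/I on L2; bus (none); mem=10
  op15 P1: store L1 := 56 → I/M on L1; bus (none); mem=39
  op16 P1: load  L1 → I/M on L1; bus (none); mem=39
  op17 P1: load  L1 → I/M on L1; bus (none); mem=39

bus = none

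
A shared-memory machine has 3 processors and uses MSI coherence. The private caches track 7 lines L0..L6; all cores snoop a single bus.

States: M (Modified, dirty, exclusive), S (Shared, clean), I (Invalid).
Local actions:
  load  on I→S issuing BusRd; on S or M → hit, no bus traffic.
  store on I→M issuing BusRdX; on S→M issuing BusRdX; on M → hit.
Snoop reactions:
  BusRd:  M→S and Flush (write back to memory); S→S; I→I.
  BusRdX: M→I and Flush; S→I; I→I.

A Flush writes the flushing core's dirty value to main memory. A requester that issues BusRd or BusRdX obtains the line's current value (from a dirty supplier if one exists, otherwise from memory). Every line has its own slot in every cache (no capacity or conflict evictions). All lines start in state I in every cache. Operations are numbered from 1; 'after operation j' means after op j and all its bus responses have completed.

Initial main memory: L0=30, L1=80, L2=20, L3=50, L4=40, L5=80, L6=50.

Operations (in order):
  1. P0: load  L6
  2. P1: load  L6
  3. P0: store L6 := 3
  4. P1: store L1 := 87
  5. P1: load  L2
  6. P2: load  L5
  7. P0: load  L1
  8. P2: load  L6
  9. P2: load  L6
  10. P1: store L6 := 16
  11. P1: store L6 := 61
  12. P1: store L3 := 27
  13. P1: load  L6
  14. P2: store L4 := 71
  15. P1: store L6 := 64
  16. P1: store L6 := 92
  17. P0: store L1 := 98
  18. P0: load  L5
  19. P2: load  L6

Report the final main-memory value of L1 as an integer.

memory[L1] = 87

  op1 P0: load  L6 → S/I/I on L6; bus BusRd; mem=50
  op2 P1: load  L6 → S/S/I on L6; bus BusRd; mem=50
  op3 P0: store L6 := 3 → M/I/I on L6; bus BusRdX; mem=50
  op4 P1: store L1 := 87 → I/M/I on L1; bus BusRdX; mem=80
  op5 P1: load  L2 → I/S/I on L2; bus BusRd; mem=20
  op6 P2: load  L5 → I/I/S on L5; bus BusRd; mem=80
  op7 P0: load  L1 → S/S/I on L1; bus BusRd Flush; mem=87
  op8 P2: load  L6 → S/I/S on L6; bus BusRd Flush; mem=3
  op9 P2: load  L6 → S/I/S on L6; bus (none); mem=3
  op10 P1: store L6 := 16 → I/M/I on L6; bus BusRdX; mem=3
  op11 P1: store L6 := 61 → I/M/I on L6; bus (none); mem=3
  op12 P1: store L3 := 27 → I/M/I on L3; bus BusRdX; mem=50
  op13 P1: load  L6 → I/M/I on L6; bus (none); mem=3
  op14 P2: store L4 := 71 → I/I/M on L4; bus BusRdX; mem=40
  op15 P1: store L6 := 64 → I/M/I on L6; bus (none); mem=3
  op16 P1: store L6 := 92 → I/M/I on L6; bus (none); mem=3
  op17 P0: store L1 := 98 → M/I/I on L1; bus BusRdX; mem=87
  op18 P0: load  L5 → S/I/S on L5; bus BusRd; mem=80
  op19 P2: load  L6 → I/S/S on L6; bus BusRd Flush; mem=92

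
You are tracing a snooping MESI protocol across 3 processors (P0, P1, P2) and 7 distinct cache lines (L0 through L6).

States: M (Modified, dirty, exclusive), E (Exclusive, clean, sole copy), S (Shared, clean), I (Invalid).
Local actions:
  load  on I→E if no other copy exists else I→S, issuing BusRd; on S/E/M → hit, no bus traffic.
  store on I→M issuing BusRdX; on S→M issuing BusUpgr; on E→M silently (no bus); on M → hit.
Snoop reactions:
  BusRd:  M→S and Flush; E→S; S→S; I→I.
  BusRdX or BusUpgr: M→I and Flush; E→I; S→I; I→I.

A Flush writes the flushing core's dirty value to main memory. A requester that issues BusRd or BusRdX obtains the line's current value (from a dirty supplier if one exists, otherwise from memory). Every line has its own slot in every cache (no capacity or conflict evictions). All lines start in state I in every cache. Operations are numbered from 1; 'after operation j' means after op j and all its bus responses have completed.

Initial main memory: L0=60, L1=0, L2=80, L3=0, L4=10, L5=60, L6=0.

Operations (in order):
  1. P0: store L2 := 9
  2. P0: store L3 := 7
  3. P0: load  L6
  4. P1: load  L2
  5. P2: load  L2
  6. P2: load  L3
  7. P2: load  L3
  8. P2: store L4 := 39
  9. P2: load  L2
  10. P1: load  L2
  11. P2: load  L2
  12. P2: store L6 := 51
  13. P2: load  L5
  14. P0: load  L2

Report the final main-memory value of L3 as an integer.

[1] P0: store L2 := 9 | P0:M(9), P1:I, P2:I | bus: BusRdX
[2] P0: store L3 := 7 | P0:M(7), P1:I, P2:I | bus: BusRdX
[3] P0: load  L6 | P0:E(0), P1:I, P2:I | bus: BusRd
[4] P1: load  L2 | P0:S(9), P1:S(9), P2:I | bus: BusRd,Flush
[5] P2: load  L2 | P0:S(9), P1:S(9), P2:S(9) | bus: BusRd
[6] P2: load  L3 | P0:S(7), P1:I, P2:S(7) | bus: BusRd,Flush
[7] P2: load  L3 | P0:S(7), P1:I, P2:S(7) | bus: none
[8] P2: store L4 := 39 | P0:I, P1:I, P2:M(39) | bus: BusRdX
[9] P2: load  L2 | P0:S(9), P1:S(9), P2:S(9) | bus: none
[10] P1: load  L2 | P0:S(9), P1:S(9), P2:S(9) | bus: none
[11] P2: load  L2 | P0:S(9), P1:S(9), P2:S(9) | bus: none
[12] P2: store L6 := 51 | P0:I, P1:I, P2:M(51) | bus: BusRdX
[13] P2: load  L5 | P0:I, P1:I, P2:E(60) | bus: BusRd
[14] P0: load  L2 | P0:S(9), P1:S(9), P2:S(9) | bus: none

memory[L3] = 7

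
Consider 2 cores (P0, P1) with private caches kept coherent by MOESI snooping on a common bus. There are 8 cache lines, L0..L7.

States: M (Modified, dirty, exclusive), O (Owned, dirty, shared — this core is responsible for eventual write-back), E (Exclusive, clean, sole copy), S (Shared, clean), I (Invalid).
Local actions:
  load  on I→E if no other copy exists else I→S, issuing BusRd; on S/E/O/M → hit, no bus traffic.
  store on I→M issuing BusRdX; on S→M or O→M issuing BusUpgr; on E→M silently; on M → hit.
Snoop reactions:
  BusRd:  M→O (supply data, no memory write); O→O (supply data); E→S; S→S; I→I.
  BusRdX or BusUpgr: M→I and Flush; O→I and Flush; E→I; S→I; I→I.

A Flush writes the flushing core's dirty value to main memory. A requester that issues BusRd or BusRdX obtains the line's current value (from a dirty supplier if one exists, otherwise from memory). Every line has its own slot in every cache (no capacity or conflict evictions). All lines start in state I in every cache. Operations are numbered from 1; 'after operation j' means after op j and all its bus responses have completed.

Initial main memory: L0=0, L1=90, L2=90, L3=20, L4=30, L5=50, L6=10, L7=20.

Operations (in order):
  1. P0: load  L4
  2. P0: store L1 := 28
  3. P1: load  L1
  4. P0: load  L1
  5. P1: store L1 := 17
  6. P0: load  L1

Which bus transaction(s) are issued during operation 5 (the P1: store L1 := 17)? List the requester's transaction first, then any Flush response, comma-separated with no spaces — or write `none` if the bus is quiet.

bus = BusUpgr,Flush

  op1 P0: load  L4 → E/I on L4; bus BusRd; mem=30
  op2 P0: store L1 := 28 → M/I on L1; bus BusRdX; mem=90
  op3 P1: load  L1 → O/S on L1; bus BusRd; mem=90
  op4 P0: load  L1 → O/S on L1; bus (none); mem=90
  op5 P1: store L1 := 17 → I/M on L1; bus BusUpgr Flush; mem=28
  op6 P0: load  L1 → S/O on L1; bus BusRd; mem=28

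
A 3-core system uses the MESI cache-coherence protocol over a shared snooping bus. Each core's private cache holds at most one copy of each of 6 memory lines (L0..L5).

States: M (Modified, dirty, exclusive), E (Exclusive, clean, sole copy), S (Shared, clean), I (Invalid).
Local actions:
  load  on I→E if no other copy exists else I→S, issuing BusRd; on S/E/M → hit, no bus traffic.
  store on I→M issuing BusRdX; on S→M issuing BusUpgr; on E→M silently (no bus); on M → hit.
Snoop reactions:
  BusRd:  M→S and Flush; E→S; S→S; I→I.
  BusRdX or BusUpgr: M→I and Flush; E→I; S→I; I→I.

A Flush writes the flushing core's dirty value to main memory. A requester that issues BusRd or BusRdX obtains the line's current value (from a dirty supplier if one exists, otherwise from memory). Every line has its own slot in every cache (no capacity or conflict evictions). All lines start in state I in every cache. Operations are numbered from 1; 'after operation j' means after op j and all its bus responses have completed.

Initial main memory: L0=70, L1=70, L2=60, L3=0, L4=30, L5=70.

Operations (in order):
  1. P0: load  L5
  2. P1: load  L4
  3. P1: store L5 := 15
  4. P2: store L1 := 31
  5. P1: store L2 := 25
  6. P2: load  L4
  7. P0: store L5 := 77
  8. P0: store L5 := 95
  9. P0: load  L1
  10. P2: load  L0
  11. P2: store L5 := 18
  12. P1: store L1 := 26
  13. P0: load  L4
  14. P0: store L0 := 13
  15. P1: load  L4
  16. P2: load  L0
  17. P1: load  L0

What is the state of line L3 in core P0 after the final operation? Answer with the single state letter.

state = I

step 1: P0: load  L5  ⟶  EII  (L5)  txn=BusRd  M[L5]=70
step 2: P1: load  L4  ⟶  IEI  (L4)  txn=BusRd  M[L4]=30
step 3: P1: store L5 := 15  ⟶  IMI  (L5)  txn=BusRdX  M[L5]=70
step 4: P2: store L1 := 31  ⟶  IIM  (L1)  txn=BusRdX  M[L1]=70
step 5: P1: store L2 := 25  ⟶  IMI  (L2)  txn=BusRdX  M[L2]=60
step 6: P2: load  L4  ⟶  ISS  (L4)  txn=BusRd  M[L4]=30
step 7: P0: store L5 := 77  ⟶  MII  (L5)  txn=BusRdX+Flush  M[L5]=15
step 8: P0: store L5 := 95  ⟶  MII  (L5)  txn=∅  M[L5]=15
step 9: P0: load  L1  ⟶  SIS  (L1)  txn=BusRd+Flush  M[L1]=31
step 10: P2: load  L0  ⟶  IIE  (L0)  txn=BusRd  M[L0]=70
step 11: P2: store L5 := 18  ⟶  IIM  (L5)  txn=BusRdX+Flush  M[L5]=95
step 12: P1: store L1 := 26  ⟶  IMI  (L1)  txn=BusRdX  M[L1]=31
step 13: P0: load  L4  ⟶  SSS  (L4)  txn=BusRd  M[L4]=30
step 14: P0: store L0 := 13  ⟶  MII  (L0)  txn=BusRdX  M[L0]=70
step 15: P1: load  L4  ⟶  SSS  (L4)  txn=∅  M[L4]=30
step 16: P2: load  L0  ⟶  SIS  (L0)  txn=BusRd+Flush  M[L0]=13
step 17: P1: load  L0  ⟶  SSS  (L0)  txn=BusRd  M[L0]=13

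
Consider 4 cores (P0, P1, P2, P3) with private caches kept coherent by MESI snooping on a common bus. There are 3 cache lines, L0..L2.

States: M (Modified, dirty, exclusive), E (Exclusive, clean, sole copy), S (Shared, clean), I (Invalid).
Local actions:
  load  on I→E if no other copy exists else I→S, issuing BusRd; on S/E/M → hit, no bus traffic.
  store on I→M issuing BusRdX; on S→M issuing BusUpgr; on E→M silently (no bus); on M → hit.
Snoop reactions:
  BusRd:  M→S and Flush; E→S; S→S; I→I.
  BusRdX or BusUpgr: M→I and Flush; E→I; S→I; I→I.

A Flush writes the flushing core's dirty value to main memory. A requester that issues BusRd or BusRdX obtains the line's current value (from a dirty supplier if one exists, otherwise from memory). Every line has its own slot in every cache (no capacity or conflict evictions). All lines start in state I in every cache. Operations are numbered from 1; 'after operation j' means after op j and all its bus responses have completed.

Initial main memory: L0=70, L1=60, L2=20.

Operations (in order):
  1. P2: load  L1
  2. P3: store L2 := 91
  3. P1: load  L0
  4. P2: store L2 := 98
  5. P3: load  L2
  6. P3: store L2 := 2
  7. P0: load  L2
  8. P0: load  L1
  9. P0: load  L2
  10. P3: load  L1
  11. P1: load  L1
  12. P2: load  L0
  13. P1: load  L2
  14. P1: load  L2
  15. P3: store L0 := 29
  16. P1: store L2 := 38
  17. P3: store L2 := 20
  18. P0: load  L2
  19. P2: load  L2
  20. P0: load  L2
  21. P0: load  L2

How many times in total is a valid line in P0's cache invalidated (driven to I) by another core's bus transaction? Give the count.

invalidations = 1

1. P2: load  L1  bus=[BusRd]  L1: P0=I P1=I P2=E P3=I  mem[L1]=60
2. P3: store L2 := 91  bus=[BusRdX]  L2: P0=I P1=I P2=I P3=M  mem[L2]=20
3. P1: load  L0  bus=[BusRd]  L0: P0=I P1=E P2=I P3=I  mem[L0]=70
4. P2: store L2 := 98  bus=[BusRdX,Flush]  L2: P0=I P1=I P2=M P3=I  mem[L2]=91
5. P3: load  L2  bus=[BusRd,Flush]  L2: P0=I P1=I P2=S P3=S  mem[L2]=98
6. P3: store L2 := 2  bus=[BusUpgr]  L2: P0=I P1=I P2=I P3=M  mem[L2]=98
7. P0: load  L2  bus=[BusRd,Flush]  L2: P0=S P1=I P2=I P3=S  mem[L2]=2
8. P0: load  L1  bus=[BusRd]  L1: P0=S P1=I P2=S P3=I  mem[L1]=60
9. P0: load  L2  bus=[-]  L2: P0=S P1=I P2=I P3=S  mem[L2]=2
10. P3: load  L1  bus=[BusRd]  L1: P0=S P1=I P2=S P3=S  mem[L1]=60
11. P1: load  L1  bus=[BusRd]  L1: P0=S P1=S P2=S P3=S  mem[L1]=60
12. P2: load  L0  bus=[BusRd]  L0: P0=I P1=S P2=S P3=I  mem[L0]=70
13. P1: load  L2  bus=[BusRd]  L2: P0=S P1=S P2=I P3=S  mem[L2]=2
14. P1: load  L2  bus=[-]  L2: P0=S P1=S P2=I P3=S  mem[L2]=2
15. P3: store L0 := 29  bus=[BusRdX]  L0: P0=I P1=I P2=I P3=M  mem[L0]=70
16. P1: store L2 := 38  bus=[BusUpgr]  L2: P0=I P1=M P2=I P3=I  mem[L2]=2
17. P3: store L2 := 20  bus=[BusRdX,Flush]  L2: P0=I P1=I P2=I P3=M  mem[L2]=38
18. P0: load  L2  bus=[BusRd,Flush]  L2: P0=S P1=I P2=I P3=S  mem[L2]=20
19. P2: load  L2  bus=[BusRd]  L2: P0=S P1=I P2=S P3=S  mem[L2]=20
20. P0: load  L2  bus=[-]  L2: P0=S P1=I P2=S P3=S  mem[L2]=20
21. P0: load  L2  bus=[-]  L2: P0=S P1=I P2=S P3=S  mem[L2]=20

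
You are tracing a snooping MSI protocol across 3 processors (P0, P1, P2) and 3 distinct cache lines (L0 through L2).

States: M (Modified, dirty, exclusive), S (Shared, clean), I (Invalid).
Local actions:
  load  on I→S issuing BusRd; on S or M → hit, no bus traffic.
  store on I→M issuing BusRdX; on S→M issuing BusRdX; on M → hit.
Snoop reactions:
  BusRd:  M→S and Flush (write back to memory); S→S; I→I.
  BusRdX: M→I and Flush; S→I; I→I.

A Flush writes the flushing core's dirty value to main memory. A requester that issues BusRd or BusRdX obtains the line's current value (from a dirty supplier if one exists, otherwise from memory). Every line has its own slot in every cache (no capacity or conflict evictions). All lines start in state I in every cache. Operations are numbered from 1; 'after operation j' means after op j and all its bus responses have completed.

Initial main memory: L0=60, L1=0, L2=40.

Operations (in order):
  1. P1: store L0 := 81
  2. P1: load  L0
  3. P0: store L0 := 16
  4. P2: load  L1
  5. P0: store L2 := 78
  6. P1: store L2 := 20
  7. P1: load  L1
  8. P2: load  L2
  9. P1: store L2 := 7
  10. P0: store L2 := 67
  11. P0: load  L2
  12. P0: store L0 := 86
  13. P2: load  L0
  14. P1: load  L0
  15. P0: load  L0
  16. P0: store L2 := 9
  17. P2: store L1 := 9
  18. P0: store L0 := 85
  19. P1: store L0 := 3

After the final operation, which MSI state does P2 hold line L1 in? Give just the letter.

step 1: P1: store L0 := 81  ⟶  IMI  (L0)  txn=BusRdX  M[L0]=60
step 2: P1: load  L0  ⟶  IMI  (L0)  txn=∅  M[L0]=60
step 3: P0: store L0 := 16  ⟶  MII  (L0)  txn=BusRdX+Flush  M[L0]=81
step 4: P2: load  L1  ⟶  IIS  (L1)  txn=BusRd  M[L1]=0
step 5: P0: store L2 := 78  ⟶  MII  (L2)  txn=BusRdX  M[L2]=40
step 6: P1: store L2 := 20  ⟶  IMI  (L2)  txn=BusRdX+Flush  M[L2]=78
step 7: P1: load  L1  ⟶  ISS  (L1)  txn=BusRd  M[L1]=0
step 8: P2: load  L2  ⟶  ISS  (L2)  txn=BusRd+Flush  M[L2]=20
step 9: P1: store L2 := 7  ⟶  IMI  (L2)  txn=BusRdX  M[L2]=20
step 10: P0: store L2 := 67  ⟶  MII  (L2)  txn=BusRdX+Flush  M[L2]=7
step 11: P0: load  L2  ⟶  MII  (L2)  txn=∅  M[L2]=7
step 12: P0: store L0 := 86  ⟶  MII  (L0)  txn=∅  M[L0]=81
step 13: P2: load  L0  ⟶  SIS  (L0)  txn=BusRd+Flush  M[L0]=86
step 14: P1: load  L0  ⟶  SSS  (L0)  txn=BusRd  M[L0]=86
step 15: P0: load  L0  ⟶  SSS  (L0)  txn=∅  M[L0]=86
step 16: P0: store L2 := 9  ⟶  MII  (L2)  txn=∅  M[L2]=7
step 17: P2: store L1 := 9  ⟶  IIM  (L1)  txn=BusRdX  M[L1]=0
step 18: P0: store L0 := 85  ⟶  MII  (L0)  txn=BusRdX  M[L0]=86
step 19: P1: store L0 := 3  ⟶  IMI  (L0)  txn=BusRdX+Flush  M[L0]=85

state = M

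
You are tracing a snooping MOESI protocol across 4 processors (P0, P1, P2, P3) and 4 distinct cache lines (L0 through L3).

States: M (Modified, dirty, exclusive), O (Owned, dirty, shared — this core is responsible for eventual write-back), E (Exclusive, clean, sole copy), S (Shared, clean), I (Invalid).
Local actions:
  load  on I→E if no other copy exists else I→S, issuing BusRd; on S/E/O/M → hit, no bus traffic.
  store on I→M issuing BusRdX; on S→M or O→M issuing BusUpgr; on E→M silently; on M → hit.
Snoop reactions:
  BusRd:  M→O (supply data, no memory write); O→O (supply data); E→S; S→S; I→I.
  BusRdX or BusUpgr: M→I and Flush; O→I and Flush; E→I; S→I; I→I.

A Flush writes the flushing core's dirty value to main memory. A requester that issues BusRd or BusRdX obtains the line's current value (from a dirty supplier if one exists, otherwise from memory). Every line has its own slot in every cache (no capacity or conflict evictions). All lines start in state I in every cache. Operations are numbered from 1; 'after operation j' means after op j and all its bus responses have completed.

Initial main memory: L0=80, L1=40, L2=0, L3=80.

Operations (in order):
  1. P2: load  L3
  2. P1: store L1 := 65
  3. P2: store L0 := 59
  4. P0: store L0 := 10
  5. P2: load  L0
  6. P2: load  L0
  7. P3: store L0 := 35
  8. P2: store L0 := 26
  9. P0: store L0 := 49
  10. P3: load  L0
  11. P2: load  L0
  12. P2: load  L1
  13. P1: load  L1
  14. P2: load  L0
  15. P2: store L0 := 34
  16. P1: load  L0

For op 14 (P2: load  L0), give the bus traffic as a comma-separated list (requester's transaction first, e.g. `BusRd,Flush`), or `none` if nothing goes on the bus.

bus = none

[1] P2: load  L3 | P0:I, P1:I, P2:E(80), P3:I | bus: BusRd
[2] P1: store L1 := 65 | P0:I, P1:M(65), P2:I, P3:I | bus: BusRdX
[3] P2: store L0 := 59 | P0:I, P1:I, P2:M(59), P3:I | bus: BusRdX
[4] P0: store L0 := 10 | P0:M(10), P1:I, P2:I, P3:I | bus: BusRdX,Flush
[5] P2: load  L0 | P0:O(10), P1:I, P2:S(10), P3:I | bus: BusRd
[6] P2: load  L0 | P0:O(10), P1:I, P2:S(10), P3:I | bus: none
[7] P3: store L0 := 35 | P0:I, P1:I, P2:I, P3:M(35) | bus: BusRdX,Flush
[8] P2: store L0 := 26 | P0:I, P1:I, P2:M(26), P3:I | bus: BusRdX,Flush
[9] P0: store L0 := 49 | P0:M(49), P1:I, P2:I, P3:I | bus: BusRdX,Flush
[10] P3: load  L0 | P0:O(49), P1:I, P2:I, P3:S(49) | bus: BusRd
[11] P2: load  L0 | P0:O(49), P1:I, P2:S(49), P3:S(49) | bus: BusRd
[12] P2: load  L1 | P0:I, P1:O(65), P2:S(65), P3:I | bus: BusRd
[13] P1: load  L1 | P0:I, P1:O(65), P2:S(65), P3:I | bus: none
[14] P2: load  L0 | P0:O(49), P1:I, P2:S(49), P3:S(49) | bus: none
[15] P2: store L0 := 34 | P0:I, P1:I, P2:M(34), P3:I | bus: BusUpgr,Flush
[16] P1: load  L0 | P0:I, P1:S(34), P2:O(34), P3:I | bus: BusRd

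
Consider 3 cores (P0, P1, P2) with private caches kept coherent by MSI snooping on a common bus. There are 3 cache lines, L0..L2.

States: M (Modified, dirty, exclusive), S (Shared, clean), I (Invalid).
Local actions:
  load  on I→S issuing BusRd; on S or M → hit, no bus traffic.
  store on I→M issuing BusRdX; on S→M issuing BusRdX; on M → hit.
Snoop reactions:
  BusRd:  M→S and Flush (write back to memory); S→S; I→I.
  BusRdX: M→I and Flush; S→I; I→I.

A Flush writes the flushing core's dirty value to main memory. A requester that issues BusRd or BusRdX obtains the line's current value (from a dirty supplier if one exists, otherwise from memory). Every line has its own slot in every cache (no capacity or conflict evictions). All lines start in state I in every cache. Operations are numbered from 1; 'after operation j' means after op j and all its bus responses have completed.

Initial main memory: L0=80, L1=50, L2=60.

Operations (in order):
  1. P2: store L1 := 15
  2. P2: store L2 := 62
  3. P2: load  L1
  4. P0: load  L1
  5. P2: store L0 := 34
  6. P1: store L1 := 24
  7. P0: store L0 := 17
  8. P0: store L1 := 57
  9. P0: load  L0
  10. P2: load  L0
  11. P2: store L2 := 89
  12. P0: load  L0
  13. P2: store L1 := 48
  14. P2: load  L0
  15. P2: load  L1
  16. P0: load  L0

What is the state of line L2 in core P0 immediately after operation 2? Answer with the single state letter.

state = I

step 1: P2: store L1 := 15  ⟶  IIM  (L1)  txn=BusRdX  M[L1]=50
step 2: P2: store L2 := 62  ⟶  IIM  (L2)  txn=BusRdX  M[L2]=60
step 3: P2: load  L1  ⟶  IIM  (L1)  txn=∅  M[L1]=50
step 4: P0: load  L1  ⟶  SIS  (L1)  txn=BusRd+Flush  M[L1]=15
step 5: P2: store L0 := 34  ⟶  IIM  (L0)  txn=BusRdX  M[L0]=80
step 6: P1: store L1 := 24  ⟶  IMI  (L1)  txn=BusRdX  M[L1]=15
step 7: P0: store L0 := 17  ⟶  MII  (L0)  txn=BusRdX+Flush  M[L0]=34
step 8: P0: store L1 := 57  ⟶  MII  (L1)  txn=BusRdX+Flush  M[L1]=24
step 9: P0: load  L0  ⟶  MII  (L0)  txn=∅  M[L0]=34
step 10: P2: load  L0  ⟶  SIS  (L0)  txn=BusRd+Flush  M[L0]=17
step 11: P2: store L2 := 89  ⟶  IIM  (L2)  txn=∅  M[L2]=60
step 12: P0: load  L0  ⟶  SIS  (L0)  txn=∅  M[L0]=17
step 13: P2: store L1 := 48  ⟶  IIM  (L1)  txn=BusRdX+Flush  M[L1]=57
step 14: P2: load  L0  ⟶  SIS  (L0)  txn=∅  M[L0]=17
step 15: P2: load  L1  ⟶  IIM  (L1)  txn=∅  M[L1]=57
step 16: P0: load  L0  ⟶  SIS  (L0)  txn=∅  M[L0]=17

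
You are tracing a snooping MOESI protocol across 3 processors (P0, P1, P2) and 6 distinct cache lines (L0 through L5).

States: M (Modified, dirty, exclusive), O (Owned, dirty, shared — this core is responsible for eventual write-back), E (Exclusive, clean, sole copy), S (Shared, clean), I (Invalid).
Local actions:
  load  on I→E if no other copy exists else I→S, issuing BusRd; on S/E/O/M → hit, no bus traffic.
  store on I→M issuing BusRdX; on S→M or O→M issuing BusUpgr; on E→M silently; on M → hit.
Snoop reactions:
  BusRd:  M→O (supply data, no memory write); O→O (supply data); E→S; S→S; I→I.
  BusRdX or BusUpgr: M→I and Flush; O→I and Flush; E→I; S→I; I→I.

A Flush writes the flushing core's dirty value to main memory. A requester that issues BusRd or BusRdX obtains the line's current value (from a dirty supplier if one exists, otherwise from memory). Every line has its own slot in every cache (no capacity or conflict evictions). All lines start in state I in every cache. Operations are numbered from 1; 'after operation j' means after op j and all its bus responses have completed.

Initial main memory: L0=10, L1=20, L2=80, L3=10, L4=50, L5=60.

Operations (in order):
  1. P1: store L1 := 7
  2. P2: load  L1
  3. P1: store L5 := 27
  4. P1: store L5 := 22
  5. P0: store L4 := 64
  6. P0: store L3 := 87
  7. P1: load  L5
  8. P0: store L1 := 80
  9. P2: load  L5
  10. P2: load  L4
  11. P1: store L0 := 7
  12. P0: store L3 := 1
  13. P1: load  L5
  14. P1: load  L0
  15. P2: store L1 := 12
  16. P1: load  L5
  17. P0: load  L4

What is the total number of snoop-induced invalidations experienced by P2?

step 1: P1: store L1 := 7  ⟶  IMI  (L1)  txn=BusRdX  M[L1]=20
step 2: P2: load  L1  ⟶  IOS  (L1)  txn=BusRd  M[L1]=20
step 3: P1: store L5 := 27  ⟶  IMI  (L5)  txn=BusRdX  M[L5]=60
step 4: P1: store L5 := 22  ⟶  IMI  (L5)  txn=∅  M[L5]=60
step 5: P0: store L4 := 64  ⟶  MII  (L4)  txn=BusRdX  M[L4]=50
step 6: P0: store L3 := 87  ⟶  MII  (L3)  txn=BusRdX  M[L3]=10
step 7: P1: load  L5  ⟶  IMI  (L5)  txn=∅  M[L5]=60
step 8: P0: store L1 := 80  ⟶  MII  (L1)  txn=BusRdX+Flush  M[L1]=7
step 9: P2: load  L5  ⟶  IOS  (L5)  txn=BusRd  M[L5]=60
step 10: P2: load  L4  ⟶  OIS  (L4)  txn=BusRd  M[L4]=50
step 11: P1: store L0 := 7  ⟶  IMI  (L0)  txn=BusRdX  M[L0]=10
step 12: P0: store L3 := 1  ⟶  MII  (L3)  txn=∅  M[L3]=10
step 13: P1: load  L5  ⟶  IOS  (L5)  txn=∅  M[L5]=60
step 14: P1: load  L0  ⟶  IMI  (L0)  txn=∅  M[L0]=10
step 15: P2: store L1 := 12  ⟶  IIM  (L1)  txn=BusRdX+Flush  M[L1]=80
step 16: P1: load  L5  ⟶  IOS  (L5)  txn=∅  M[L5]=60
step 17: P0: load  L4  ⟶  OIS  (L4)  txn=∅  M[L4]=50

invalidations = 1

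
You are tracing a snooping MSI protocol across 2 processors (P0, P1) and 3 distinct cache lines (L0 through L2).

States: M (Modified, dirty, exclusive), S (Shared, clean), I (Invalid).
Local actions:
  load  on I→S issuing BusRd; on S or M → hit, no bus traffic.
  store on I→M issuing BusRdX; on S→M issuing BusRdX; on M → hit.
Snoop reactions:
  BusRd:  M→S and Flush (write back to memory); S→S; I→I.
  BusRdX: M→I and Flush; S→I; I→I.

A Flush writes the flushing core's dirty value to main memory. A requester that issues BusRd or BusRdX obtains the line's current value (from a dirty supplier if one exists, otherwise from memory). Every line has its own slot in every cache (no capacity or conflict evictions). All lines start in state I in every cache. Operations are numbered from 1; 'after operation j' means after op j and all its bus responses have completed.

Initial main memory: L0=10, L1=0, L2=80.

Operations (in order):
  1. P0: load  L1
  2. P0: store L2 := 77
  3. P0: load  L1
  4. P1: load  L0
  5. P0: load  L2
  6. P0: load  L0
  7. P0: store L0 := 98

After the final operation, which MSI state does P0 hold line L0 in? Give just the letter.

state = M

1. P0: load  L1  bus=[BusRd]  L1: P0=S P1=I  mem[L1]=0
2. P0: store L2 := 77  bus=[BusRdX]  L2: P0=M P1=I  mem[L2]=80
3. P0: load  L1  bus=[-]  L1: P0=S P1=I  mem[L1]=0
4. P1: load  L0  bus=[BusRd]  L0: P0=I P1=S  mem[L0]=10
5. P0: load  L2  bus=[-]  L2: P0=M P1=I  mem[L2]=80
6. P0: load  L0  bus=[BusRd]  L0: P0=S P1=S  mem[L0]=10
7. P0: store L0 := 98  bus=[BusRdX]  L0: P0=M P1=I  mem[L0]=10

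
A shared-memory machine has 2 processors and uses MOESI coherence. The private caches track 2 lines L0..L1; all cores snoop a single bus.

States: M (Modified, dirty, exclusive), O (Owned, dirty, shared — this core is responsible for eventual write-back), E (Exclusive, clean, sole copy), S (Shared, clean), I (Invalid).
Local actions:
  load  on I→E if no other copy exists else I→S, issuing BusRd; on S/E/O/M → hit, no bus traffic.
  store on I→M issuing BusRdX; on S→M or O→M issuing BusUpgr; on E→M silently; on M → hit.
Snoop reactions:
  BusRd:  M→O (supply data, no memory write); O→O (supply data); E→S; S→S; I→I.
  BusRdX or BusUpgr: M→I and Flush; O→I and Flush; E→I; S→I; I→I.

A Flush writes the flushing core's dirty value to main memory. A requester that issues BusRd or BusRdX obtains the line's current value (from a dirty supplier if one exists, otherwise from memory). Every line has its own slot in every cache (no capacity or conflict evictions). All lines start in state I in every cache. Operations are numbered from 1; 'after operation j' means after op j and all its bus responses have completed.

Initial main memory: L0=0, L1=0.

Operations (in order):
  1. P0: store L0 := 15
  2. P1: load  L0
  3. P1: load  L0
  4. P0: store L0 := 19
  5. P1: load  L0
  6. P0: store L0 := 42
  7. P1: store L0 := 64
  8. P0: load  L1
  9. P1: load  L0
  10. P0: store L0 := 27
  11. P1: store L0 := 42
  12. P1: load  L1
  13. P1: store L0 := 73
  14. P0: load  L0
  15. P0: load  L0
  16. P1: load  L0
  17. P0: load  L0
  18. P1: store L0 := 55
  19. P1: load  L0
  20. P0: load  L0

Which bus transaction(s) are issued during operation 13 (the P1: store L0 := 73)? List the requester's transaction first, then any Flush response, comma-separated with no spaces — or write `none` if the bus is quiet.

1. P0: store L0 := 15  bus=[BusRdX]  L0: P0=M P1=I  mem[L0]=0
2. P1: load  L0  bus=[BusRd]  L0: P0=O P1=S  mem[L0]=0
3. P1: load  L0  bus=[-]  L0: P0=O P1=S  mem[L0]=0
4. P0: store L0 := 19  bus=[BusUpgr]  L0: P0=M P1=I  mem[L0]=0
5. P1: load  L0  bus=[BusRd]  L0: P0=O P1=S  mem[L0]=0
6. P0: store L0 := 42  bus=[BusUpgr]  L0: P0=M P1=I  mem[L0]=0
7. P1: store L0 := 64  bus=[BusRdX,Flush]  L0: P0=I P1=M  mem[L0]=42
8. P0: load  L1  bus=[BusRd]  L1: P0=E P1=I  mem[L1]=0
9. P1: load  L0  bus=[-]  L0: P0=I P1=M  mem[L0]=42
10. P0: store L0 := 27  bus=[BusRdX,Flush]  L0: P0=M P1=I  mem[L0]=64
11. P1: store L0 := 42  bus=[BusRdX,Flush]  L0: P0=I P1=M  mem[L0]=27
12. P1: load  L1  bus=[BusRd]  L1: P0=S P1=S  mem[L1]=0
13. P1: store L0 := 73  bus=[-]  L0: P0=I P1=M  mem[L0]=27
14. P0: load  L0  bus=[BusRd]  L0: P0=S P1=O  mem[L0]=27
15. P0: load  L0  bus=[-]  L0: P0=S P1=O  mem[L0]=27
16. P1: load  L0  bus=[-]  L0: P0=S P1=O  mem[L0]=27
17. P0: load  L0  bus=[-]  L0: P0=S P1=O  mem[L0]=27
18. P1: store L0 := 55  bus=[BusUpgr]  L0: P0=I P1=M  mem[L0]=27
19. P1: load  L0  bus=[-]  L0: P0=I P1=M  mem[L0]=27
20. P0: load  L0  bus=[BusRd]  L0: P0=S P1=O  mem[L0]=27

bus = none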